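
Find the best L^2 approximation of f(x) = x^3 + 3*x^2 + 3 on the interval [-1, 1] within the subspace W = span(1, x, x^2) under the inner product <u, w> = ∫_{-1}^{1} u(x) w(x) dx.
g(x) = 3*x^2 + 3*x/5 + 3

The best approximation g ∈ W is the orthogonal projection of f onto W. Writing g = a_0 + a_1 x + a_2 x^2, the coefficients solve the normal equations G · a = b where
  G_{ij} = <φ_i, φ_j> and b_i = <f, φ_i>, with φ_0 = 1, φ_1 = x, φ_2 = x^2.
G =
  [2, 0, 2/3]
  [0, 2/3, 0]
  [2/3, 0, 2/5],
b = (8, 2/5, 16/5).
Solving gives a_0 = 3, a_1 = 3/5, a_2 = 3, so
  g(x) = 3*x^2 + 3*x/5 + 3.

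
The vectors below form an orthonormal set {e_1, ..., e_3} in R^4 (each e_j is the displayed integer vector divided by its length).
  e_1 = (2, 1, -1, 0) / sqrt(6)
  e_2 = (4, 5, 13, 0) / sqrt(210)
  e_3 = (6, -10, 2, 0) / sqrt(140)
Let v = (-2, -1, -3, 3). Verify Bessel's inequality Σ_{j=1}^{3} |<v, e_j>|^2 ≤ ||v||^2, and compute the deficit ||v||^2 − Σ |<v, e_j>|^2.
Σ |<v, e_j>|^2 = 14; ||v||^2 = 23; deficit = 9

Write each e_j = u_j / sqrt(<u_j, u_j>) where u_j is the displayed integer vector. Then <v, e_j> = <v, u_j> / sqrt(<u_j, u_j>), so |<v, e_j>|^2 = <v, u_j>^2 / <u_j, u_j>.
Coefficients: <v, e_1> = -2/sqrt(6), <v, e_2> = -52/sqrt(210), <v, e_3> = -8/sqrt(140).
Square and sum: Σ |<v, e_j>|^2 = 14.
Compute ||v||^2 = v·v = 23.
Deficit = 23 − 14 = 9 ≥ 0, confirming Bessel's inequality. (The deficit equals ||v − Σ <v,e_j> e_j||^2, the squared distance from v to span{e_j}.)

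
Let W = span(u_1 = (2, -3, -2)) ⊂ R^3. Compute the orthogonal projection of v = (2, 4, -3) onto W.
proj_W(v) = (-4/17, 6/17, 4/17)

Set up U = [u_1 | ... | u_1] ∈ R^(3×1). The projector onto W = col(U) is P = U (U^T U)^(-1) U^T.
Compute U^T U =
  [17],
and U^T v = (-2).
Solve U^T U · c = U^T v for the coefficients: c = (-2/17). The projection is proj_W(v) = U c.
Check: (v - proj_W(v)) · u_1 = 0  (should be 0).
Result: proj_W(v) = (-4/17, 6/17, 4/17).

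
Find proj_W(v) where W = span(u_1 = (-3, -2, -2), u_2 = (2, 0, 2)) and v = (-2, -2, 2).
proj_W(v) = (-2/3, -8/3, 2/3)

Set up U = [u_1 | ... | u_2] ∈ R^(3×2). The projector onto W = col(U) is P = U (U^T U)^(-1) U^T.
Compute U^T U =
  [17, -10]
  [-10, 8],
and U^T v = (6, 0).
Solve U^T U · c = U^T v for the coefficients: c = (4/3, 5/3). The projection is proj_W(v) = U c.
Check: (v - proj_W(v)) · u_1 = 0  (should be 0).
Check: (v - proj_W(v)) · u_2 = 0  (should be 0).
Result: proj_W(v) = (-2/3, -8/3, 2/3).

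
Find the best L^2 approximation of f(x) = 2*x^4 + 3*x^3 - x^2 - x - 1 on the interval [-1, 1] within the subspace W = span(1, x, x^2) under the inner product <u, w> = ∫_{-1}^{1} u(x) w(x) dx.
g(x) = 5*x^2/7 + 4*x/5 - 41/35

The best approximation g ∈ W is the orthogonal projection of f onto W. Writing g = a_0 + a_1 x + a_2 x^2, the coefficients solve the normal equations G · a = b where
  G_{ij} = <φ_i, φ_j> and b_i = <f, φ_i>, with φ_0 = 1, φ_1 = x, φ_2 = x^2.
G =
  [2, 0, 2/3]
  [0, 2/3, 0]
  [2/3, 0, 2/5],
b = (-28/15, 8/15, -52/105).
Solving gives a_0 = -41/35, a_1 = 4/5, a_2 = 5/7, so
  g(x) = 5*x^2/7 + 4*x/5 - 41/35.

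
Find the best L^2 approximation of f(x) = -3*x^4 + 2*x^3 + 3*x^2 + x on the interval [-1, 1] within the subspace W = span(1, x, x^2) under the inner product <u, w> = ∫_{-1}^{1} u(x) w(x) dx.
g(x) = 3*x^2/7 + 11*x/5 + 9/35

The best approximation g ∈ W is the orthogonal projection of f onto W. Writing g = a_0 + a_1 x + a_2 x^2, the coefficients solve the normal equations G · a = b where
  G_{ij} = <φ_i, φ_j> and b_i = <f, φ_i>, with φ_0 = 1, φ_1 = x, φ_2 = x^2.
G =
  [2, 0, 2/3]
  [0, 2/3, 0]
  [2/3, 0, 2/5],
b = (4/5, 22/15, 12/35).
Solving gives a_0 = 9/35, a_1 = 11/5, a_2 = 3/7, so
  g(x) = 3*x^2/7 + 11*x/5 + 9/35.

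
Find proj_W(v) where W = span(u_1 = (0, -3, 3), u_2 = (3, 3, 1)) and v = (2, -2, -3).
proj_W(v) = (-12/17, 1/34, -33/34)

Set up U = [u_1 | ... | u_2] ∈ R^(3×2). The projector onto W = col(U) is P = U (U^T U)^(-1) U^T.
Compute U^T U =
  [18, -6]
  [-6, 19],
and U^T v = (-3, -3).
Solve U^T U · c = U^T v for the coefficients: c = (-25/102, -4/17). The projection is proj_W(v) = U c.
Check: (v - proj_W(v)) · u_1 = 0  (should be 0).
Check: (v - proj_W(v)) · u_2 = 0  (should be 0).
Result: proj_W(v) = (-12/17, 1/34, -33/34).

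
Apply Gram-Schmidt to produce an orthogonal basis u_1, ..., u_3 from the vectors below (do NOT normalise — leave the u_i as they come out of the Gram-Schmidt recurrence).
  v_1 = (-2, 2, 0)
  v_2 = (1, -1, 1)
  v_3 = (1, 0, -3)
Orthogonal basis:
  u_1 = (-2, 2, 0)
  u_2 = (0, 0, 1)
  u_3 = (1/2, 1/2, 0)

Apply the Gram-Schmidt recurrence
  u_1 = v_1
  u_i = v_i − Σ_{j<i} ((v_i · u_j) / (u_j · u_j)) · u_j.

Step by step this gives:
  u_1 = (-2, 2, 0)
  u_2 = (0, 0, 1)
  u_3 = (1/2, 1/2, 0)

Orthogonality check:
  u_2 · u_1 = 0 (should be 0)
  u_3 · u_1 = 0 (should be 0)
  u_3 · u_2 = 0 (should be 0)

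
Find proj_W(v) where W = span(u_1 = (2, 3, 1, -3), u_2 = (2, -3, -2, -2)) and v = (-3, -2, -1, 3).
proj_W(v) = (-580/241, -528/241, -119/241, 813/241)

Set up U = [u_1 | ... | u_2] ∈ R^(4×2). The projector onto W = col(U) is P = U (U^T U)^(-1) U^T.
Compute U^T U =
  [23, -1]
  [-1, 21],
and U^T v = (-22, -4).
Solve U^T U · c = U^T v for the coefficients: c = (-233/241, -57/241). The projection is proj_W(v) = U c.
Check: (v - proj_W(v)) · u_1 = 0  (should be 0).
Check: (v - proj_W(v)) · u_2 = 0  (should be 0).
Result: proj_W(v) = (-580/241, -528/241, -119/241, 813/241).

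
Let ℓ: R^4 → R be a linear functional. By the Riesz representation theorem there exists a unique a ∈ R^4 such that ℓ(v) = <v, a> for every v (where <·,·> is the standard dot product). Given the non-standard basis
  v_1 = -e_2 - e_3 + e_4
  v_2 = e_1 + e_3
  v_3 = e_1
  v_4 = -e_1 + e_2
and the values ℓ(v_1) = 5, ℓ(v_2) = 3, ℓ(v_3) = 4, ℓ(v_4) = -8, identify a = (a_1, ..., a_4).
a = (4, -4, -1, 0)

Write a = (a_1, ..., a_4) in the standard basis. For each basis vector v_i, ℓ(v_i) = <v_i, a> is a linear equation in the a_j's. Collect the n equations into a matrix system V a = ℓ, where row i of V is v_i (expressed in the standard basis). Since V is invertible (lower-triangular with 1s on the diagonal, up to permutation), solve by back-substitution:
  V =
[[0, -1, -1, 1],
 [1, 0, 1, 0],
 [1, 0, 0, 0],
 [-1, 1, 0, 0]]
  V a = (5, 3, 4, -8)
Solving gives a = (4, -4, -1, 0).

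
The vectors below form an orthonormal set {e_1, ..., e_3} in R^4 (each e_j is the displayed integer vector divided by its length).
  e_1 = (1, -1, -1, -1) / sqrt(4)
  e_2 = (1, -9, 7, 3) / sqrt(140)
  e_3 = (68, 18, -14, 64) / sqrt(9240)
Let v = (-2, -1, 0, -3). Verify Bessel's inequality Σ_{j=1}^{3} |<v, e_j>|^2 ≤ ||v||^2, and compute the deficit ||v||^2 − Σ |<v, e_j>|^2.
Σ |<v, e_j>|^2 = 923/66; ||v||^2 = 14; deficit = 1/66

Write each e_j = u_j / sqrt(<u_j, u_j>) where u_j is the displayed integer vector. Then <v, e_j> = <v, u_j> / sqrt(<u_j, u_j>), so |<v, e_j>|^2 = <v, u_j>^2 / <u_j, u_j>.
Coefficients: <v, e_1> = 2/sqrt(4), <v, e_2> = -2/sqrt(140), <v, e_3> = -346/sqrt(9240).
Square and sum: Σ |<v, e_j>|^2 = 923/66.
Compute ||v||^2 = v·v = 14.
Deficit = 14 − 923/66 = 1/66 ≥ 0, confirming Bessel's inequality. (The deficit equals ||v − Σ <v,e_j> e_j||^2, the squared distance from v to span{e_j}.)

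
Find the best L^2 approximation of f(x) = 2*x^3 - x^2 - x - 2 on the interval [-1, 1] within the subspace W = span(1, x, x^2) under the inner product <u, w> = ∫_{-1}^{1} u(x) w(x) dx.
g(x) = -x^2 + x/5 - 2

The best approximation g ∈ W is the orthogonal projection of f onto W. Writing g = a_0 + a_1 x + a_2 x^2, the coefficients solve the normal equations G · a = b where
  G_{ij} = <φ_i, φ_j> and b_i = <f, φ_i>, with φ_0 = 1, φ_1 = x, φ_2 = x^2.
G =
  [2, 0, 2/3]
  [0, 2/3, 0]
  [2/3, 0, 2/5],
b = (-14/3, 2/15, -26/15).
Solving gives a_0 = -2, a_1 = 1/5, a_2 = -1, so
  g(x) = -x^2 + x/5 - 2.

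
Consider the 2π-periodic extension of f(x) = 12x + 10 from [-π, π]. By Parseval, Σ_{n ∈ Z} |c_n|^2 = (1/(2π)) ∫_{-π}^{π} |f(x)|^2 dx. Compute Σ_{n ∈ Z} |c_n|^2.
Σ |c_n|^2 = 48π^2 + 100

Expand and integrate term by term over [-π, π]:
  ∫ (12x)^2 dx = 144·(2π^3/3); ∫ 2·12·(10)·x dx = 0 (odd integrand); ∫ 10^2 dx = 100·2π.
So (1/(2π)) ∫_{-π}^{π} (12x + 10)^2 dx = 144π^2/3 + 100 = 48π^2 + 100.
Parseval ⇒ Σ |c_n|^2 = 48π^2 + 100.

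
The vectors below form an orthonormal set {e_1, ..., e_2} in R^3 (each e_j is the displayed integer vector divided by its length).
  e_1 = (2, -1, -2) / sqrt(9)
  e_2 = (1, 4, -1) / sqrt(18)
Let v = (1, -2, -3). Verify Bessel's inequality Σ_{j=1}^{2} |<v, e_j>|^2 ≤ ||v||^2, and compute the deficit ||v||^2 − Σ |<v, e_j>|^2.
Σ |<v, e_j>|^2 = 12; ||v||^2 = 14; deficit = 2

Write each e_j = u_j / sqrt(<u_j, u_j>) where u_j is the displayed integer vector. Then <v, e_j> = <v, u_j> / sqrt(<u_j, u_j>), so |<v, e_j>|^2 = <v, u_j>^2 / <u_j, u_j>.
Coefficients: <v, e_1> = 10/sqrt(9), <v, e_2> = -4/sqrt(18).
Square and sum: Σ |<v, e_j>|^2 = 12.
Compute ||v||^2 = v·v = 14.
Deficit = 14 − 12 = 2 ≥ 0, confirming Bessel's inequality. (The deficit equals ||v − Σ <v,e_j> e_j||^2, the squared distance from v to span{e_j}.)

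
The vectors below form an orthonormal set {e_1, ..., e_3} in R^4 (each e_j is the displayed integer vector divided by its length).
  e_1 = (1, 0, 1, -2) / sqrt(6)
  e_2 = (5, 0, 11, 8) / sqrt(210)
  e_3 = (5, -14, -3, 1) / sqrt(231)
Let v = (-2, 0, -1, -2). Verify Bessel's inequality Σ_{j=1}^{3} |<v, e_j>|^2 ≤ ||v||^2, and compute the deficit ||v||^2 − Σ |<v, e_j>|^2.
Σ |<v, e_j>|^2 = 387/55; ||v||^2 = 9; deficit = 108/55

Write each e_j = u_j / sqrt(<u_j, u_j>) where u_j is the displayed integer vector. Then <v, e_j> = <v, u_j> / sqrt(<u_j, u_j>), so |<v, e_j>|^2 = <v, u_j>^2 / <u_j, u_j>.
Coefficients: <v, e_1> = 1/sqrt(6), <v, e_2> = -37/sqrt(210), <v, e_3> = -9/sqrt(231).
Square and sum: Σ |<v, e_j>|^2 = 387/55.
Compute ||v||^2 = v·v = 9.
Deficit = 9 − 387/55 = 108/55 ≥ 0, confirming Bessel's inequality. (The deficit equals ||v − Σ <v,e_j> e_j||^2, the squared distance from v to span{e_j}.)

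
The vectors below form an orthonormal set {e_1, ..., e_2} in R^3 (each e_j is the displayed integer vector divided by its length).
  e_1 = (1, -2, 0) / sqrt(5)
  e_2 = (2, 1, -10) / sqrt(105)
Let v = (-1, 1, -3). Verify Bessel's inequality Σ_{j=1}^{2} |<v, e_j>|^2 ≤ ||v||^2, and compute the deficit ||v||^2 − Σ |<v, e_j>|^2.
Σ |<v, e_j>|^2 = 206/21; ||v||^2 = 11; deficit = 25/21

Write each e_j = u_j / sqrt(<u_j, u_j>) where u_j is the displayed integer vector. Then <v, e_j> = <v, u_j> / sqrt(<u_j, u_j>), so |<v, e_j>|^2 = <v, u_j>^2 / <u_j, u_j>.
Coefficients: <v, e_1> = -3/sqrt(5), <v, e_2> = 29/sqrt(105).
Square and sum: Σ |<v, e_j>|^2 = 206/21.
Compute ||v||^2 = v·v = 11.
Deficit = 11 − 206/21 = 25/21 ≥ 0, confirming Bessel's inequality. (The deficit equals ||v − Σ <v,e_j> e_j||^2, the squared distance from v to span{e_j}.)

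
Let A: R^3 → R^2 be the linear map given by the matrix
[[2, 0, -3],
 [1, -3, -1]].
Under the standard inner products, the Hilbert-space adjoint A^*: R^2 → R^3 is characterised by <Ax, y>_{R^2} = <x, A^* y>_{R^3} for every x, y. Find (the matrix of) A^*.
A^* = A^T =
[[2, 1],
 [0, -3],
 [-3, -1]]

For real matrices with standard dot products, the defining identity <Ax, y> = <x, A^* y> gives (Ax)^T y = x^T (A^*) y, i.e. x^T A^T y = x^T (A^*) y. Since this holds for all x, y, we must have A^* = A^T. Therefore
A^* =
[[2, 1],
 [0, -3],
 [-3, -1]].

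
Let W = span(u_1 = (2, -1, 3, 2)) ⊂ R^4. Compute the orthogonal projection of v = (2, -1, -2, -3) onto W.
proj_W(v) = (-7/9, 7/18, -7/6, -7/9)

Set up U = [u_1 | ... | u_1] ∈ R^(4×1). The projector onto W = col(U) is P = U (U^T U)^(-1) U^T.
Compute U^T U =
  [18],
and U^T v = (-7).
Solve U^T U · c = U^T v for the coefficients: c = (-7/18). The projection is proj_W(v) = U c.
Check: (v - proj_W(v)) · u_1 = 0  (should be 0).
Result: proj_W(v) = (-7/9, 7/18, -7/6, -7/9).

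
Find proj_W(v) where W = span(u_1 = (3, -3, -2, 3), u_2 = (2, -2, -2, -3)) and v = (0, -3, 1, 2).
proj_W(v) = (555/602, -555/602, -134/301, 660/301)

Set up U = [u_1 | ... | u_2] ∈ R^(4×2). The projector onto W = col(U) is P = U (U^T U)^(-1) U^T.
Compute U^T U =
  [31, 7]
  [7, 21],
and U^T v = (13, -2).
Solve U^T U · c = U^T v for the coefficients: c = (41/86, -153/602). The projection is proj_W(v) = U c.
Check: (v - proj_W(v)) · u_1 = 0  (should be 0).
Check: (v - proj_W(v)) · u_2 = 0  (should be 0).
Result: proj_W(v) = (555/602, -555/602, -134/301, 660/301).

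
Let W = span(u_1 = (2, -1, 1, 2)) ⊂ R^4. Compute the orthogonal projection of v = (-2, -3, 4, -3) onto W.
proj_W(v) = (-3/5, 3/10, -3/10, -3/5)

Set up U = [u_1 | ... | u_1] ∈ R^(4×1). The projector onto W = col(U) is P = U (U^T U)^(-1) U^T.
Compute U^T U =
  [10],
and U^T v = (-3).
Solve U^T U · c = U^T v for the coefficients: c = (-3/10). The projection is proj_W(v) = U c.
Check: (v - proj_W(v)) · u_1 = 0  (should be 0).
Result: proj_W(v) = (-3/5, 3/10, -3/10, -3/5).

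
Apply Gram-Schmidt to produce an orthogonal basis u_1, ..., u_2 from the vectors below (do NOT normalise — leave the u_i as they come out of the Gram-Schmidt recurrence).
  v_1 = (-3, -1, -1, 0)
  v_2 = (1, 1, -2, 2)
Orthogonal basis:
  u_1 = (-3, -1, -1, 0)
  u_2 = (5/11, 9/11, -24/11, 2)

Apply the Gram-Schmidt recurrence
  u_1 = v_1
  u_i = v_i − Σ_{j<i} ((v_i · u_j) / (u_j · u_j)) · u_j.

Step by step this gives:
  u_1 = (-3, -1, -1, 0)
  u_2 = (5/11, 9/11, -24/11, 2)

Orthogonality check:
  u_2 · u_1 = 0 (should be 0)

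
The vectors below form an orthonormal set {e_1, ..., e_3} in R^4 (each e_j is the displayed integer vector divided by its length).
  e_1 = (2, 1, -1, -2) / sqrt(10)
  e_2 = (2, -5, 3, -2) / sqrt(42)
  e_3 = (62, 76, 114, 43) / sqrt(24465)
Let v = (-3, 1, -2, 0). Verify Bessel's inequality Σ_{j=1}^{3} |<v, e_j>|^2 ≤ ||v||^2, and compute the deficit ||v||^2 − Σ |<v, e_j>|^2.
Σ |<v, e_j>|^2 = 2901/233; ||v||^2 = 14; deficit = 361/233

Write each e_j = u_j / sqrt(<u_j, u_j>) where u_j is the displayed integer vector. Then <v, e_j> = <v, u_j> / sqrt(<u_j, u_j>), so |<v, e_j>|^2 = <v, u_j>^2 / <u_j, u_j>.
Coefficients: <v, e_1> = -3/sqrt(10), <v, e_2> = -17/sqrt(42), <v, e_3> = -338/sqrt(24465).
Square and sum: Σ |<v, e_j>|^2 = 2901/233.
Compute ||v||^2 = v·v = 14.
Deficit = 14 − 2901/233 = 361/233 ≥ 0, confirming Bessel's inequality. (The deficit equals ||v − Σ <v,e_j> e_j||^2, the squared distance from v to span{e_j}.)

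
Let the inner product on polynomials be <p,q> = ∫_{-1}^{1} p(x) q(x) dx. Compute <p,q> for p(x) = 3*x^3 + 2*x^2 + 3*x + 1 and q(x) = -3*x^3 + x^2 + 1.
<p,q> = -48/35

Expand the product: p(x)·q(x) = -9*x^6 - 3*x^5 - 7*x^4 + 3*x^3 + 3*x^2 + 3*x + 1.
∫_{-1}^{1} of each monomial x^k gives [2/(k+1) if k even, 0 if k odd]. Integrating term-by-term (or equivalently evaluating the antiderivative F(x) = -9*x^7/7 - x^6/2 - 7*x^5/5 + 3*x^4/4 + x^3 + 3*x^2/2 + x at the endpoints):
  F(1) − F(−1) = 149/140 − (341/140) = -48/35.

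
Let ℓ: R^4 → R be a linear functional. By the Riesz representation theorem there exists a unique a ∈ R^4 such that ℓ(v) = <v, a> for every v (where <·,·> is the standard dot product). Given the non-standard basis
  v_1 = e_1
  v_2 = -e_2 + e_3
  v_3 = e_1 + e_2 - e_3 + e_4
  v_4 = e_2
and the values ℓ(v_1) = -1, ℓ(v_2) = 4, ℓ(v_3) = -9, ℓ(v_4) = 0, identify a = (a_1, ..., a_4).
a = (-1, 0, 4, -4)

Write a = (a_1, ..., a_4) in the standard basis. For each basis vector v_i, ℓ(v_i) = <v_i, a> is a linear equation in the a_j's. Collect the n equations into a matrix system V a = ℓ, where row i of V is v_i (expressed in the standard basis). Since V is invertible (lower-triangular with 1s on the diagonal, up to permutation), solve by back-substitution:
  V =
[[1, 0, 0, 0],
 [0, -1, 1, 0],
 [1, 1, -1, 1],
 [0, 1, 0, 0]]
  V a = (-1, 4, -9, 0)
Solving gives a = (-1, 0, 4, -4).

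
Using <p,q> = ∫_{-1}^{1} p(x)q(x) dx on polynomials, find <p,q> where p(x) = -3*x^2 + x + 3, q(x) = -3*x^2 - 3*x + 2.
<p,q> = 18/5

Expand the product: p(x)·q(x) = 9*x^4 + 6*x^3 - 18*x^2 - 7*x + 6.
∫_{-1}^{1} of each monomial x^k gives [2/(k+1) if k even, 0 if k odd]. Integrating term-by-term (or equivalently evaluating the antiderivative F(x) = 9*x^5/5 + 3*x^4/2 - 6*x^3 - 7*x^2/2 + 6*x at the endpoints):
  F(1) − F(−1) = -1/5 − (-19/5) = 18/5.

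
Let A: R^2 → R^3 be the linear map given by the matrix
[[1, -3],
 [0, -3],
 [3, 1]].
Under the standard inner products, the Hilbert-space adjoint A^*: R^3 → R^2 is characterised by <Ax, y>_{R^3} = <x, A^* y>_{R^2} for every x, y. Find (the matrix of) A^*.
A^* = A^T =
[[1, 0, 3],
 [-3, -3, 1]]

For real matrices with standard dot products, the defining identity <Ax, y> = <x, A^* y> gives (Ax)^T y = x^T (A^*) y, i.e. x^T A^T y = x^T (A^*) y. Since this holds for all x, y, we must have A^* = A^T. Therefore
A^* =
[[1, 0, 3],
 [-3, -3, 1]].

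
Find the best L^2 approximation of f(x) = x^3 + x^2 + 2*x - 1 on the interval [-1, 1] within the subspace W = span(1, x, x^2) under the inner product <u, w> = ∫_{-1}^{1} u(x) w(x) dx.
g(x) = x^2 + 13*x/5 - 1

The best approximation g ∈ W is the orthogonal projection of f onto W. Writing g = a_0 + a_1 x + a_2 x^2, the coefficients solve the normal equations G · a = b where
  G_{ij} = <φ_i, φ_j> and b_i = <f, φ_i>, with φ_0 = 1, φ_1 = x, φ_2 = x^2.
G =
  [2, 0, 2/3]
  [0, 2/3, 0]
  [2/3, 0, 2/5],
b = (-4/3, 26/15, -4/15).
Solving gives a_0 = -1, a_1 = 13/5, a_2 = 1, so
  g(x) = x^2 + 13*x/5 - 1.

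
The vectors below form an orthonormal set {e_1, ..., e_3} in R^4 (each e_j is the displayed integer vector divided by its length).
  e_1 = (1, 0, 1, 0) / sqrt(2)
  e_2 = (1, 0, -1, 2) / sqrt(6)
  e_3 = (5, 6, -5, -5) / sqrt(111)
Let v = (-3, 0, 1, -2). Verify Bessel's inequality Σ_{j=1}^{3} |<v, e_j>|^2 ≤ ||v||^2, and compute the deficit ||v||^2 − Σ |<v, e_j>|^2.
Σ |<v, e_j>|^2 = 502/37; ||v||^2 = 14; deficit = 16/37

Write each e_j = u_j / sqrt(<u_j, u_j>) where u_j is the displayed integer vector. Then <v, e_j> = <v, u_j> / sqrt(<u_j, u_j>), so |<v, e_j>|^2 = <v, u_j>^2 / <u_j, u_j>.
Coefficients: <v, e_1> = -2/sqrt(2), <v, e_2> = -8/sqrt(6), <v, e_3> = -10/sqrt(111).
Square and sum: Σ |<v, e_j>|^2 = 502/37.
Compute ||v||^2 = v·v = 14.
Deficit = 14 − 502/37 = 16/37 ≥ 0, confirming Bessel's inequality. (The deficit equals ||v − Σ <v,e_j> e_j||^2, the squared distance from v to span{e_j}.)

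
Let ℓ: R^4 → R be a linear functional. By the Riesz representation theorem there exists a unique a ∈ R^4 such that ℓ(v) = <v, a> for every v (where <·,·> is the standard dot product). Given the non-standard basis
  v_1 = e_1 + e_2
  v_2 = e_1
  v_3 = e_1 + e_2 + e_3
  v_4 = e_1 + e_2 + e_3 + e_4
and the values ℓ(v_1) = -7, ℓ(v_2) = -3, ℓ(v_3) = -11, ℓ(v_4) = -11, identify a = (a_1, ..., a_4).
a = (-3, -4, -4, 0)

Write a = (a_1, ..., a_4) in the standard basis. For each basis vector v_i, ℓ(v_i) = <v_i, a> is a linear equation in the a_j's. Collect the n equations into a matrix system V a = ℓ, where row i of V is v_i (expressed in the standard basis). Since V is invertible (lower-triangular with 1s on the diagonal, up to permutation), solve by back-substitution:
  V =
[[1, 1, 0, 0],
 [1, 0, 0, 0],
 [1, 1, 1, 0],
 [1, 1, 1, 1]]
  V a = (-7, -3, -11, -11)
Solving gives a = (-3, -4, -4, 0).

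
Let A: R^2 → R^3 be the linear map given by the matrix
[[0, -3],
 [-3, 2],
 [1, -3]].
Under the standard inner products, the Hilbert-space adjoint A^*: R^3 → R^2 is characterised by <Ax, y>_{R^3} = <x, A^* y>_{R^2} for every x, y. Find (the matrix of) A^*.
A^* = A^T =
[[0, -3, 1],
 [-3, 2, -3]]

For real matrices with standard dot products, the defining identity <Ax, y> = <x, A^* y> gives (Ax)^T y = x^T (A^*) y, i.e. x^T A^T y = x^T (A^*) y. Since this holds for all x, y, we must have A^* = A^T. Therefore
A^* =
[[0, -3, 1],
 [-3, 2, -3]].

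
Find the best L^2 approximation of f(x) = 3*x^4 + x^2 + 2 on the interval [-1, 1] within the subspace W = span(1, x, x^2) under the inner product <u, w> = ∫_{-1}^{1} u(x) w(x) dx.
g(x) = 25*x^2/7 + 61/35

The best approximation g ∈ W is the orthogonal projection of f onto W. Writing g = a_0 + a_1 x + a_2 x^2, the coefficients solve the normal equations G · a = b where
  G_{ij} = <φ_i, φ_j> and b_i = <f, φ_i>, with φ_0 = 1, φ_1 = x, φ_2 = x^2.
G =
  [2, 0, 2/3]
  [0, 2/3, 0]
  [2/3, 0, 2/5],
b = (88/15, 0, 272/105).
Solving gives a_0 = 61/35, a_1 = 0, a_2 = 25/7, so
  g(x) = 25*x^2/7 + 61/35.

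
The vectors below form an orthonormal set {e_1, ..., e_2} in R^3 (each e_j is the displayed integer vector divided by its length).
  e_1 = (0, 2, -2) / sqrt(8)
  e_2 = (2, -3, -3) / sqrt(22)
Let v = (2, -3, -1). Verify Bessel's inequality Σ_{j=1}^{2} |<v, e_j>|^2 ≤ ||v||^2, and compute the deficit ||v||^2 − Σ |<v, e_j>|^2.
Σ |<v, e_j>|^2 = 150/11; ||v||^2 = 14; deficit = 4/11

Write each e_j = u_j / sqrt(<u_j, u_j>) where u_j is the displayed integer vector. Then <v, e_j> = <v, u_j> / sqrt(<u_j, u_j>), so |<v, e_j>|^2 = <v, u_j>^2 / <u_j, u_j>.
Coefficients: <v, e_1> = -4/sqrt(8), <v, e_2> = 16/sqrt(22).
Square and sum: Σ |<v, e_j>|^2 = 150/11.
Compute ||v||^2 = v·v = 14.
Deficit = 14 − 150/11 = 4/11 ≥ 0, confirming Bessel's inequality. (The deficit equals ||v − Σ <v,e_j> e_j||^2, the squared distance from v to span{e_j}.)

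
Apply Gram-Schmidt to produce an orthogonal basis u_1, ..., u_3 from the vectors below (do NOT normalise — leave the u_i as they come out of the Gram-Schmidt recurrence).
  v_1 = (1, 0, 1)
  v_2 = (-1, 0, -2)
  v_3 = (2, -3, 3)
Orthogonal basis:
  u_1 = (1, 0, 1)
  u_2 = (1/2, 0, -1/2)
  u_3 = (0, -3, 0)

Apply the Gram-Schmidt recurrence
  u_1 = v_1
  u_i = v_i − Σ_{j<i} ((v_i · u_j) / (u_j · u_j)) · u_j.

Step by step this gives:
  u_1 = (1, 0, 1)
  u_2 = (1/2, 0, -1/2)
  u_3 = (0, -3, 0)

Orthogonality check:
  u_2 · u_1 = 0 (should be 0)
  u_3 · u_1 = 0 (should be 0)
  u_3 · u_2 = 0 (should be 0)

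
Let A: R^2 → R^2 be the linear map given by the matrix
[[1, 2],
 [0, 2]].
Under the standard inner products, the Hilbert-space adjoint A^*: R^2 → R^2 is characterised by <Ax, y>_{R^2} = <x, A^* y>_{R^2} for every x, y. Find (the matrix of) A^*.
A^* = A^T =
[[1, 0],
 [2, 2]]

For real matrices with standard dot products, the defining identity <Ax, y> = <x, A^* y> gives (Ax)^T y = x^T (A^*) y, i.e. x^T A^T y = x^T (A^*) y. Since this holds for all x, y, we must have A^* = A^T. Therefore
A^* =
[[1, 0],
 [2, 2]].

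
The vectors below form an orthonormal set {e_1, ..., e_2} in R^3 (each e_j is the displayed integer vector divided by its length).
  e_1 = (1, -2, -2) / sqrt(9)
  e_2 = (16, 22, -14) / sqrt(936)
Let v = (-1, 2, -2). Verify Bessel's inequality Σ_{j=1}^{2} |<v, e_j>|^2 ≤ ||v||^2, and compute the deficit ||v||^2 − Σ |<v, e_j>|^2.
Σ |<v, e_j>|^2 = 45/13; ||v||^2 = 9; deficit = 72/13

Write each e_j = u_j / sqrt(<u_j, u_j>) where u_j is the displayed integer vector. Then <v, e_j> = <v, u_j> / sqrt(<u_j, u_j>), so |<v, e_j>|^2 = <v, u_j>^2 / <u_j, u_j>.
Coefficients: <v, e_1> = -1/sqrt(9), <v, e_2> = 56/sqrt(936).
Square and sum: Σ |<v, e_j>|^2 = 45/13.
Compute ||v||^2 = v·v = 9.
Deficit = 9 − 45/13 = 72/13 ≥ 0, confirming Bessel's inequality. (The deficit equals ||v − Σ <v,e_j> e_j||^2, the squared distance from v to span{e_j}.)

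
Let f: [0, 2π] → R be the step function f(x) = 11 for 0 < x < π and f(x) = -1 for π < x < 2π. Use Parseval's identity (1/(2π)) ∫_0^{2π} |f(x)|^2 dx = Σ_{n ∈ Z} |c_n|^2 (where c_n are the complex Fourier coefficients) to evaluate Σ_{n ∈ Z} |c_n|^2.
Σ |c_n|^2 = 61

Parseval equates the L^2 energy of f (normalised by 1/(2π)) with the ℓ^2 sum of its Fourier coefficients: (1/(2π)) ∫_0^{2π} |f|^2 = Σ |c_n|^2.
Compute the left side: (1/(2π)) [∫_0^π 11^2 dx + ∫_π^{2π} (-1)^2 dx] = (1/(2π)) · (121π + 1π) = (121 + 1)/2 = 61.
So Σ_{n ∈ Z} |c_n|^2 = 61.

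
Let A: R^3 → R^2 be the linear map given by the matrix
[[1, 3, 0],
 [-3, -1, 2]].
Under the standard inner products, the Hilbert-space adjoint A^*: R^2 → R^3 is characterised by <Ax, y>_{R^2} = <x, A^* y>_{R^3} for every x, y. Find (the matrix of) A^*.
A^* = A^T =
[[1, -3],
 [3, -1],
 [0, 2]]

For real matrices with standard dot products, the defining identity <Ax, y> = <x, A^* y> gives (Ax)^T y = x^T (A^*) y, i.e. x^T A^T y = x^T (A^*) y. Since this holds for all x, y, we must have A^* = A^T. Therefore
A^* =
[[1, -3],
 [3, -1],
 [0, 2]].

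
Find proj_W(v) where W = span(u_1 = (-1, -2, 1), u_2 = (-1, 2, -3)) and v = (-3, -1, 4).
proj_W(v) = (-1, -3, 2)

Set up U = [u_1 | ... | u_2] ∈ R^(3×2). The projector onto W = col(U) is P = U (U^T U)^(-1) U^T.
Compute U^T U =
  [6, -6]
  [-6, 14],
and U^T v = (9, -11).
Solve U^T U · c = U^T v for the coefficients: c = (5/4, -1/4). The projection is proj_W(v) = U c.
Check: (v - proj_W(v)) · u_1 = 0  (should be 0).
Check: (v - proj_W(v)) · u_2 = 0  (should be 0).
Result: proj_W(v) = (-1, -3, 2).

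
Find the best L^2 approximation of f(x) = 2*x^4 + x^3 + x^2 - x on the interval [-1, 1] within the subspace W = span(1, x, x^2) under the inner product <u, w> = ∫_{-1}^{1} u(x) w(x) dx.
g(x) = 19*x^2/7 - 2*x/5 - 6/35

The best approximation g ∈ W is the orthogonal projection of f onto W. Writing g = a_0 + a_1 x + a_2 x^2, the coefficients solve the normal equations G · a = b where
  G_{ij} = <φ_i, φ_j> and b_i = <f, φ_i>, with φ_0 = 1, φ_1 = x, φ_2 = x^2.
G =
  [2, 0, 2/3]
  [0, 2/3, 0]
  [2/3, 0, 2/5],
b = (22/15, -4/15, 34/35).
Solving gives a_0 = -6/35, a_1 = -2/5, a_2 = 19/7, so
  g(x) = 19*x^2/7 - 2*x/5 - 6/35.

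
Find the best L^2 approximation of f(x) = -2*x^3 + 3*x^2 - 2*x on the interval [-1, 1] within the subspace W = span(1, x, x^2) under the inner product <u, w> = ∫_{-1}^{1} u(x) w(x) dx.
g(x) = 3*x^2 - 16*x/5

The best approximation g ∈ W is the orthogonal projection of f onto W. Writing g = a_0 + a_1 x + a_2 x^2, the coefficients solve the normal equations G · a = b where
  G_{ij} = <φ_i, φ_j> and b_i = <f, φ_i>, with φ_0 = 1, φ_1 = x, φ_2 = x^2.
G =
  [2, 0, 2/3]
  [0, 2/3, 0]
  [2/3, 0, 2/5],
b = (2, -32/15, 6/5).
Solving gives a_0 = 0, a_1 = -16/5, a_2 = 3, so
  g(x) = 3*x^2 - 16*x/5.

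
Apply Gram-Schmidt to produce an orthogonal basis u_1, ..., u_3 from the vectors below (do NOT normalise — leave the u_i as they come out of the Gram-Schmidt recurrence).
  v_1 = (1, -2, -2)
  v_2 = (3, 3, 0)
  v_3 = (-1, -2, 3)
Orthogonal basis:
  u_1 = (1, -2, -2)
  u_2 = (10/3, 7/3, -2/3)
  u_3 = (22/17, -22/17, 33/17)

Apply the Gram-Schmidt recurrence
  u_1 = v_1
  u_i = v_i − Σ_{j<i} ((v_i · u_j) / (u_j · u_j)) · u_j.

Step by step this gives:
  u_1 = (1, -2, -2)
  u_2 = (10/3, 7/3, -2/3)
  u_3 = (22/17, -22/17, 33/17)

Orthogonality check:
  u_2 · u_1 = 0 (should be 0)
  u_3 · u_1 = 0 (should be 0)
  u_3 · u_2 = 0 (should be 0)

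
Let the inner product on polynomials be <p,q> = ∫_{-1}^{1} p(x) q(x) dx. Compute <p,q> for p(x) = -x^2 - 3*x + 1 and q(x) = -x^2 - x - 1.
<p,q> = 2/5

Expand the product: p(x)·q(x) = x^4 + 4*x^3 + 3*x^2 + 2*x - 1.
∫_{-1}^{1} of each monomial x^k gives [2/(k+1) if k even, 0 if k odd]. Integrating term-by-term (or equivalently evaluating the antiderivative F(x) = x^5/5 + x^4 + x^3 + x^2 - x at the endpoints):
  F(1) − F(−1) = 11/5 − (9/5) = 2/5.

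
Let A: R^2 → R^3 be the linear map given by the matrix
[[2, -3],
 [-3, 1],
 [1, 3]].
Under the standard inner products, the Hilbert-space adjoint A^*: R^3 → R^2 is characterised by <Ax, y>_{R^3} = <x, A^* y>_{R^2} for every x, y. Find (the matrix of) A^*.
A^* = A^T =
[[2, -3, 1],
 [-3, 1, 3]]

For real matrices with standard dot products, the defining identity <Ax, y> = <x, A^* y> gives (Ax)^T y = x^T (A^*) y, i.e. x^T A^T y = x^T (A^*) y. Since this holds for all x, y, we must have A^* = A^T. Therefore
A^* =
[[2, -3, 1],
 [-3, 1, 3]].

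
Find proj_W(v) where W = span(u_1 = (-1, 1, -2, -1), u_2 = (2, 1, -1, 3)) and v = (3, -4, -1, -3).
proj_W(v) = (-50/101, -88/101, 130/101, -96/101)

Set up U = [u_1 | ... | u_2] ∈ R^(4×2). The projector onto W = col(U) is P = U (U^T U)^(-1) U^T.
Compute U^T U =
  [7, -2]
  [-2, 15],
and U^T v = (-2, -6).
Solve U^T U · c = U^T v for the coefficients: c = (-42/101, -46/101). The projection is proj_W(v) = U c.
Check: (v - proj_W(v)) · u_1 = 0  (should be 0).
Check: (v - proj_W(v)) · u_2 = 0  (should be 0).
Result: proj_W(v) = (-50/101, -88/101, 130/101, -96/101).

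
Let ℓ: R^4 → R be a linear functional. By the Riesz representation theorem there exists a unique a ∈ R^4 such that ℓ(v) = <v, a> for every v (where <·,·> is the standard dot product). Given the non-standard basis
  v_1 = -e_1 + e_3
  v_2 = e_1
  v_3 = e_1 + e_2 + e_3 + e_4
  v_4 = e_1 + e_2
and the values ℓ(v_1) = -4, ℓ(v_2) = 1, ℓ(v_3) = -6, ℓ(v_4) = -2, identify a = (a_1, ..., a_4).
a = (1, -3, -3, -1)

Write a = (a_1, ..., a_4) in the standard basis. For each basis vector v_i, ℓ(v_i) = <v_i, a> is a linear equation in the a_j's. Collect the n equations into a matrix system V a = ℓ, where row i of V is v_i (expressed in the standard basis). Since V is invertible (lower-triangular with 1s on the diagonal, up to permutation), solve by back-substitution:
  V =
[[-1, 0, 1, 0],
 [1, 0, 0, 0],
 [1, 1, 1, 1],
 [1, 1, 0, 0]]
  V a = (-4, 1, -6, -2)
Solving gives a = (1, -3, -3, -1).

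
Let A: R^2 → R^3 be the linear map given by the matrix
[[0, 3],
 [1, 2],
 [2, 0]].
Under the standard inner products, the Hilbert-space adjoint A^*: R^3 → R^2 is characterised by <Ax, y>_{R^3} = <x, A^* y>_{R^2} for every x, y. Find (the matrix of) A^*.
A^* = A^T =
[[0, 1, 2],
 [3, 2, 0]]

For real matrices with standard dot products, the defining identity <Ax, y> = <x, A^* y> gives (Ax)^T y = x^T (A^*) y, i.e. x^T A^T y = x^T (A^*) y. Since this holds for all x, y, we must have A^* = A^T. Therefore
A^* =
[[0, 1, 2],
 [3, 2, 0]].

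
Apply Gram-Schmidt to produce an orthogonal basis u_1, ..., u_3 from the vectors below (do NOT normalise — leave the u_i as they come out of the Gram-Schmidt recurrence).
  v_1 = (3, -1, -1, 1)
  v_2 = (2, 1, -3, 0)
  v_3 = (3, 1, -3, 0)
Orthogonal basis:
  u_1 = (3, -1, -1, 1)
  u_2 = (0, 5/3, -7/3, -2/3)
  u_3 = (1/4, 1/4, 1/4, -1/4)

Apply the Gram-Schmidt recurrence
  u_1 = v_1
  u_i = v_i − Σ_{j<i} ((v_i · u_j) / (u_j · u_j)) · u_j.

Step by step this gives:
  u_1 = (3, -1, -1, 1)
  u_2 = (0, 5/3, -7/3, -2/3)
  u_3 = (1/4, 1/4, 1/4, -1/4)

Orthogonality check:
  u_2 · u_1 = 0 (should be 0)
  u_3 · u_1 = 0 (should be 0)
  u_3 · u_2 = 0 (should be 0)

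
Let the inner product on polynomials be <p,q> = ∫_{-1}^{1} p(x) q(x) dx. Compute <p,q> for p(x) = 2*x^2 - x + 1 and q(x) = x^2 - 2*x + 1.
<p,q> = 92/15

Expand the product: p(x)·q(x) = 2*x^4 - 5*x^3 + 5*x^2 - 3*x + 1.
∫_{-1}^{1} of each monomial x^k gives [2/(k+1) if k even, 0 if k odd]. Integrating term-by-term (or equivalently evaluating the antiderivative F(x) = 2*x^5/5 - 5*x^4/4 + 5*x^3/3 - 3*x^2/2 + x at the endpoints):
  F(1) − F(−1) = 19/60 − (-349/60) = 92/15.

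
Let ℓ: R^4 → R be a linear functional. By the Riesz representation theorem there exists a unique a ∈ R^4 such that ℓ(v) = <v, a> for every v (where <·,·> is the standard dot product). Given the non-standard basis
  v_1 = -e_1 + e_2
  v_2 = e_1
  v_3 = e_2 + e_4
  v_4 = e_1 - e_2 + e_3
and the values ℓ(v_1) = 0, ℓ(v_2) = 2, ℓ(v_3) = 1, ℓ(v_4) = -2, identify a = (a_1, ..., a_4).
a = (2, 2, -2, -1)

Write a = (a_1, ..., a_4) in the standard basis. For each basis vector v_i, ℓ(v_i) = <v_i, a> is a linear equation in the a_j's. Collect the n equations into a matrix system V a = ℓ, where row i of V is v_i (expressed in the standard basis). Since V is invertible (lower-triangular with 1s on the diagonal, up to permutation), solve by back-substitution:
  V =
[[-1, 1, 0, 0],
 [1, 0, 0, 0],
 [0, 1, 0, 1],
 [1, -1, 1, 0]]
  V a = (0, 2, 1, -2)
Solving gives a = (2, 2, -2, -1).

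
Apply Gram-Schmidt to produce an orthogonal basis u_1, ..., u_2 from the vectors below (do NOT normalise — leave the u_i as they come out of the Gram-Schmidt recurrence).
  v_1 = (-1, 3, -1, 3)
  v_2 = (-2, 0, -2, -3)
Orthogonal basis:
  u_1 = (-1, 3, -1, 3)
  u_2 = (-9/4, 3/4, -9/4, -9/4)

Apply the Gram-Schmidt recurrence
  u_1 = v_1
  u_i = v_i − Σ_{j<i} ((v_i · u_j) / (u_j · u_j)) · u_j.

Step by step this gives:
  u_1 = (-1, 3, -1, 3)
  u_2 = (-9/4, 3/4, -9/4, -9/4)

Orthogonality check:
  u_2 · u_1 = 0 (should be 0)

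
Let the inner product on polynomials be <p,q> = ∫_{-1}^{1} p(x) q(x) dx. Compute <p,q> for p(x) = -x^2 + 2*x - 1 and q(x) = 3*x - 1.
<p,q> = 20/3

Expand the product: p(x)·q(x) = -3*x^3 + 7*x^2 - 5*x + 1.
∫_{-1}^{1} of each monomial x^k gives [2/(k+1) if k even, 0 if k odd]. Integrating term-by-term (or equivalently evaluating the antiderivative F(x) = -3*x^4/4 + 7*x^3/3 - 5*x^2/2 + x at the endpoints):
  F(1) − F(−1) = 1/12 − (-79/12) = 20/3.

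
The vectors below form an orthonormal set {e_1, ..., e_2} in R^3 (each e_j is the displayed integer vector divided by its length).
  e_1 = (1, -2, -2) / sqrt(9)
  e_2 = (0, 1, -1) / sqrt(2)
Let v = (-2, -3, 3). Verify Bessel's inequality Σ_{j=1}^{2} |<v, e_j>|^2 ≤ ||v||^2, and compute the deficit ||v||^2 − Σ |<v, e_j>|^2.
Σ |<v, e_j>|^2 = 166/9; ||v||^2 = 22; deficit = 32/9

Write each e_j = u_j / sqrt(<u_j, u_j>) where u_j is the displayed integer vector. Then <v, e_j> = <v, u_j> / sqrt(<u_j, u_j>), so |<v, e_j>|^2 = <v, u_j>^2 / <u_j, u_j>.
Coefficients: <v, e_1> = -2/sqrt(9), <v, e_2> = -6/sqrt(2).
Square and sum: Σ |<v, e_j>|^2 = 166/9.
Compute ||v||^2 = v·v = 22.
Deficit = 22 − 166/9 = 32/9 ≥ 0, confirming Bessel's inequality. (The deficit equals ||v − Σ <v,e_j> e_j||^2, the squared distance from v to span{e_j}.)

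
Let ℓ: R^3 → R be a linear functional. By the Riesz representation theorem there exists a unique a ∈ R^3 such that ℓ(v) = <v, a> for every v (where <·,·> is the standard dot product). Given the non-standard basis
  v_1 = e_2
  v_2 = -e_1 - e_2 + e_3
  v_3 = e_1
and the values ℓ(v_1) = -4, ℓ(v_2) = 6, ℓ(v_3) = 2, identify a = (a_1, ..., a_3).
a = (2, -4, 4)

Write a = (a_1, ..., a_3) in the standard basis. For each basis vector v_i, ℓ(v_i) = <v_i, a> is a linear equation in the a_j's. Collect the n equations into a matrix system V a = ℓ, where row i of V is v_i (expressed in the standard basis). Since V is invertible (lower-triangular with 1s on the diagonal, up to permutation), solve by back-substitution:
  V =
[[0, 1, 0],
 [-1, -1, 1],
 [1, 0, 0]]
  V a = (-4, 6, 2)
Solving gives a = (2, -4, 4).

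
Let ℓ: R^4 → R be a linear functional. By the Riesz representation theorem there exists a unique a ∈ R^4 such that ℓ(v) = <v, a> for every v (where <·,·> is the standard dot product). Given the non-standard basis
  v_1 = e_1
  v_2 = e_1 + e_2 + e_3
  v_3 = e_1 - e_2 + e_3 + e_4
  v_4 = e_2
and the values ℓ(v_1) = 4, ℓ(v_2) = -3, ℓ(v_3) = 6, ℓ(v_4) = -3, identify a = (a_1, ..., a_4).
a = (4, -3, -4, 3)

Write a = (a_1, ..., a_4) in the standard basis. For each basis vector v_i, ℓ(v_i) = <v_i, a> is a linear equation in the a_j's. Collect the n equations into a matrix system V a = ℓ, where row i of V is v_i (expressed in the standard basis). Since V is invertible (lower-triangular with 1s on the diagonal, up to permutation), solve by back-substitution:
  V =
[[1, 0, 0, 0],
 [1, 1, 1, 0],
 [1, -1, 1, 1],
 [0, 1, 0, 0]]
  V a = (4, -3, 6, -3)
Solving gives a = (4, -3, -4, 3).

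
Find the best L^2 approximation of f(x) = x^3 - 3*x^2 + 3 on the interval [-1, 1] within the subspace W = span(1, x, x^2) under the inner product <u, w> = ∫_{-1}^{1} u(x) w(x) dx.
g(x) = -3*x^2 + 3*x/5 + 3

The best approximation g ∈ W is the orthogonal projection of f onto W. Writing g = a_0 + a_1 x + a_2 x^2, the coefficients solve the normal equations G · a = b where
  G_{ij} = <φ_i, φ_j> and b_i = <f, φ_i>, with φ_0 = 1, φ_1 = x, φ_2 = x^2.
G =
  [2, 0, 2/3]
  [0, 2/3, 0]
  [2/3, 0, 2/5],
b = (4, 2/5, 4/5).
Solving gives a_0 = 3, a_1 = 3/5, a_2 = -3, so
  g(x) = -3*x^2 + 3*x/5 + 3.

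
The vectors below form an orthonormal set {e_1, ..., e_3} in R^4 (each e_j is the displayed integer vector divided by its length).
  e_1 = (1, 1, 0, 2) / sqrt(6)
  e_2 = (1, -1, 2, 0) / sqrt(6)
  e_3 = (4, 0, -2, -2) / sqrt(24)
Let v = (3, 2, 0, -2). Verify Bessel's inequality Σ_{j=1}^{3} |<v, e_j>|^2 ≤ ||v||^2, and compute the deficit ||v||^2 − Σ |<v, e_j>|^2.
Σ |<v, e_j>|^2 = 11; ||v||^2 = 17; deficit = 6

Write each e_j = u_j / sqrt(<u_j, u_j>) where u_j is the displayed integer vector. Then <v, e_j> = <v, u_j> / sqrt(<u_j, u_j>), so |<v, e_j>|^2 = <v, u_j>^2 / <u_j, u_j>.
Coefficients: <v, e_1> = 1/sqrt(6), <v, e_2> = 1/sqrt(6), <v, e_3> = 16/sqrt(24).
Square and sum: Σ |<v, e_j>|^2 = 11.
Compute ||v||^2 = v·v = 17.
Deficit = 17 − 11 = 6 ≥ 0, confirming Bessel's inequality. (The deficit equals ||v − Σ <v,e_j> e_j||^2, the squared distance from v to span{e_j}.)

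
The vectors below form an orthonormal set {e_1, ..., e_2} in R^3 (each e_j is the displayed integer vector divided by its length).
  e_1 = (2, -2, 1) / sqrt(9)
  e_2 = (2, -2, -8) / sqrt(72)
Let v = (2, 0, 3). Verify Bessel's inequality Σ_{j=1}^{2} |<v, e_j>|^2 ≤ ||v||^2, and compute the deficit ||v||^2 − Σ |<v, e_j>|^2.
Σ |<v, e_j>|^2 = 11; ||v||^2 = 13; deficit = 2

Write each e_j = u_j / sqrt(<u_j, u_j>) where u_j is the displayed integer vector. Then <v, e_j> = <v, u_j> / sqrt(<u_j, u_j>), so |<v, e_j>|^2 = <v, u_j>^2 / <u_j, u_j>.
Coefficients: <v, e_1> = 7/sqrt(9), <v, e_2> = -20/sqrt(72).
Square and sum: Σ |<v, e_j>|^2 = 11.
Compute ||v||^2 = v·v = 13.
Deficit = 13 − 11 = 2 ≥ 0, confirming Bessel's inequality. (The deficit equals ||v − Σ <v,e_j> e_j||^2, the squared distance from v to span{e_j}.)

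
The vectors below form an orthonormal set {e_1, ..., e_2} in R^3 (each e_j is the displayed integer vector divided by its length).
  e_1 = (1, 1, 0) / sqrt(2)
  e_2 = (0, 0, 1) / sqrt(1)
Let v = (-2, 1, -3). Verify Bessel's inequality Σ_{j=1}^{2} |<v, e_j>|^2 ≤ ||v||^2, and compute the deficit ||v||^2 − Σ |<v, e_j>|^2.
Σ |<v, e_j>|^2 = 19/2; ||v||^2 = 14; deficit = 9/2

Write each e_j = u_j / sqrt(<u_j, u_j>) where u_j is the displayed integer vector. Then <v, e_j> = <v, u_j> / sqrt(<u_j, u_j>), so |<v, e_j>|^2 = <v, u_j>^2 / <u_j, u_j>.
Coefficients: <v, e_1> = -1/sqrt(2), <v, e_2> = -3/sqrt(1).
Square and sum: Σ |<v, e_j>|^2 = 19/2.
Compute ||v||^2 = v·v = 14.
Deficit = 14 − 19/2 = 9/2 ≥ 0, confirming Bessel's inequality. (The deficit equals ||v − Σ <v,e_j> e_j||^2, the squared distance from v to span{e_j}.)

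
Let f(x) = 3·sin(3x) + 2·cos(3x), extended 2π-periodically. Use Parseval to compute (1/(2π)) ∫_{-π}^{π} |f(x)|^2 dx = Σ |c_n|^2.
Σ |c_n|^2 = 13/2

Expand |f|^2 and use orthogonality of {sin(nx), cos(mx)} on [-π, π]:
  ∫_{-π}^{π} sin(nx)^2 dx = π, ∫ cos(mx)^2 dx = π, and cross terms integrate to 0.
So ∫_{-π}^{π} f(x)^2 dx = 3^2 · π + 2^2 · π = (9 + 4)π.
Divide by 2π: (9 + 4)/2 = 13/2.
By Parseval, this equals Σ |c_n|^2.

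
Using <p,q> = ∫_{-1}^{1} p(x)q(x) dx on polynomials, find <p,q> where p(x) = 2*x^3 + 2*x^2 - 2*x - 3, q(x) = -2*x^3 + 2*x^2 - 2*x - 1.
<p,q> = 398/105

Expand the product: p(x)·q(x) = -4*x^6 + 4*x^4 - 4*x^3 - 4*x^2 + 8*x + 3.
∫_{-1}^{1} of each monomial x^k gives [2/(k+1) if k even, 0 if k odd]. Integrating term-by-term (or equivalently evaluating the antiderivative F(x) = -4*x^7/7 + 4*x^5/5 - x^4 - 4*x^3/3 + 4*x^2 + 3*x at the endpoints):
  F(1) − F(−1) = 514/105 − (116/105) = 398/105.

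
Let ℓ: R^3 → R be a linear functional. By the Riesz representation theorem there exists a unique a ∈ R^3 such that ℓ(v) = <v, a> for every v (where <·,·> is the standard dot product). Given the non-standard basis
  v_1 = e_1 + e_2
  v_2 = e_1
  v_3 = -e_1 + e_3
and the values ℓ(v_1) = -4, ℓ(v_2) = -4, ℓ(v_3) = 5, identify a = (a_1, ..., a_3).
a = (-4, 0, 1)

Write a = (a_1, ..., a_3) in the standard basis. For each basis vector v_i, ℓ(v_i) = <v_i, a> is a linear equation in the a_j's. Collect the n equations into a matrix system V a = ℓ, where row i of V is v_i (expressed in the standard basis). Since V is invertible (lower-triangular with 1s on the diagonal, up to permutation), solve by back-substitution:
  V =
[[1, 1, 0],
 [1, 0, 0],
 [-1, 0, 1]]
  V a = (-4, -4, 5)
Solving gives a = (-4, 0, 1).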